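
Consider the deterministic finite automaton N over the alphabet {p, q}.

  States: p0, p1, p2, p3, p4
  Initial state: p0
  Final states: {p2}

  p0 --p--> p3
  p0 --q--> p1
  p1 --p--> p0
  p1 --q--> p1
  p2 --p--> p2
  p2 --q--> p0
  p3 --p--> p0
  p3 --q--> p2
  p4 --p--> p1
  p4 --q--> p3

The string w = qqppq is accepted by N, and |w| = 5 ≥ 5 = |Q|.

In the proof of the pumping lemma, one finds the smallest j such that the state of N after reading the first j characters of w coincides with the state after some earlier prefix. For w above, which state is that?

p1

State sequence: p0 -q-> p1 -q-> p1 -p-> p0 -p-> p3 -q-> p2
First repeat at step 2: p1 was already visited.

The earliest repeat is at step j = 2: N is in p1, which it already visited at step i = 1.
Pumping length from the standard proof: p = 5 (the number of states). The repeated state found above gives |xy| = j ≤ 5 and |y| = j − i ≥ 1.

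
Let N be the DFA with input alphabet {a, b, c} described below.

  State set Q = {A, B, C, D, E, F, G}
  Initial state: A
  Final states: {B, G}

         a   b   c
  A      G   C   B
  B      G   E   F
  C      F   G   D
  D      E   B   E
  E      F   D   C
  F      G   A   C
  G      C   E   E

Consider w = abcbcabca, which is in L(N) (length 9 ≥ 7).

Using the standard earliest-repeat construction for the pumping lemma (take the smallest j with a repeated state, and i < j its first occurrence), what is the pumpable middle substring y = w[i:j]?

State sequence: A -a-> G -b-> E -c-> C -b-> G -c-> E -a-> F -b-> A -c-> B -a-> G
First repeat at step 4: G was already visited.

So i = 1, j = 4, giving x = w[0:1] = a, y = w[1:4] = bcb, z = w[4:9] = cabca.
Check: |xy| = 4 ≤ 7 and |y| = 3 ≥ 1. Reading y takes N from G back to G, so every xyⁱz is accepted.

bcb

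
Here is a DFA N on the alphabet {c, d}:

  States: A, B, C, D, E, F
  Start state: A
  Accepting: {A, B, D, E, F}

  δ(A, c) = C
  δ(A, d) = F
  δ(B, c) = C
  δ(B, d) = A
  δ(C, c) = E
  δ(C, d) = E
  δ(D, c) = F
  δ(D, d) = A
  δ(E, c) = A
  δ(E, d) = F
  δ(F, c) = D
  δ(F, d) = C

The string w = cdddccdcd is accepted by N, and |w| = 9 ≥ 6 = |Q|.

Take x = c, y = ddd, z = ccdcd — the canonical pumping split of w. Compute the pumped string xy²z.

xy^2z = c·ddd·ddd·ccdcd = cddddddccdcd.
Reading y = ddd takes N from C back to C, so after x·y·y the machine is still in C, and z then leads to the accepting state A. Hence cddddddccdcd ∈ L(N).

cddddddccdcd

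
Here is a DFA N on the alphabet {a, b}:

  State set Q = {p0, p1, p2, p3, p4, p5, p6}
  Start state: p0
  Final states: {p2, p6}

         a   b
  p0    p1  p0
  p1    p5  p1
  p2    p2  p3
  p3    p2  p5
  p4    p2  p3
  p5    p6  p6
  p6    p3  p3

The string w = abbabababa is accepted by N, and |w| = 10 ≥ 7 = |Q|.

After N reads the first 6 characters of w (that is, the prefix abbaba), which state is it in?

State sequence: p0 -a-> p1 -b-> p1 -b-> p1 -a-> p5 -b-> p6 -a-> p3

After reading 6 characters, N is in state p3.

p3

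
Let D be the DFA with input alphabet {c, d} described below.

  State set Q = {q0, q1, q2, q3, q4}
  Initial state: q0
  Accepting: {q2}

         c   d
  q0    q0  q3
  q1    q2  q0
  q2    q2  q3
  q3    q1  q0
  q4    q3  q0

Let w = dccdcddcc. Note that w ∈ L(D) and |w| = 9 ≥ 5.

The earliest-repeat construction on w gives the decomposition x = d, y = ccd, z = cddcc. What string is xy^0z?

xy⁰z = xz = d·cddcc = dcddcc.
Reading y = ccd takes D from q3 back to q3, so after x the machine is still in q3, and z then leads to the accepting state q2. Hence dcddcc ∈ L(D).

dcddcc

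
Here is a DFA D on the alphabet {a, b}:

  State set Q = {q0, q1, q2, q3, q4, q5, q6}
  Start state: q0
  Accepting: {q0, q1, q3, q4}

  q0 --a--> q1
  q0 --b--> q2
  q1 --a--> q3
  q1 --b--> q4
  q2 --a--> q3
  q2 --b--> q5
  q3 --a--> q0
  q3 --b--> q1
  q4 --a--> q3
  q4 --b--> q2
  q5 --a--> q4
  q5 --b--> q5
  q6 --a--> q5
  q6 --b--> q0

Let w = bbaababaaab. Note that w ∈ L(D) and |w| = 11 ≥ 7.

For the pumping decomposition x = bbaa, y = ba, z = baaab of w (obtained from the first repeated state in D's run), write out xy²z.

bbaabababaaab

xy^2z = bbaa·ba·ba·baaab = bbaabababaaab.
Reading y = ba takes D from q3 back to q3, so after x·y·y the machine is still in q3, and z then leads to the accepting state q4. Hence bbaabababaaab ∈ L(D).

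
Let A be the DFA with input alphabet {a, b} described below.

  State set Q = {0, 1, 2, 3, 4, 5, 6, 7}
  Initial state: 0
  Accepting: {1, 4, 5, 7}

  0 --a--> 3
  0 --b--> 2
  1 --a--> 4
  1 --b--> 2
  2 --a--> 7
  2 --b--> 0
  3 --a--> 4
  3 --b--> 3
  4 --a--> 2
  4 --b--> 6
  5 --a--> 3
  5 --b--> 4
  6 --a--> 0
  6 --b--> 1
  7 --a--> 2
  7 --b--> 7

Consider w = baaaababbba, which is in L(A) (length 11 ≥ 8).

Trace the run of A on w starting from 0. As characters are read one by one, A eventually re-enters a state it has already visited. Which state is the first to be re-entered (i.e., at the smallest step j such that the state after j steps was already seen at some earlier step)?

2

Run of A on w = b a a a a b a b b b a:
  step 0: 0  (start)
  step 1: 2  (read b: 0→2)
  step 2: 7  (read a: 2→7)
  step 3: 2  (read a: 7→2)   ← first repeat (2 seen earlier)
  step 4: 7  (read a: 2→7)
  step 5: 2  (read a: 7→2)
  step 6: 0  (read b: 2→0)
  step 7: 3  (read a: 0→3)
  step 8: 3  (read b: 3→3)
  step 9: 3  (read b: 3→3)
  step 10: 3  (read b: 3→3)
  step 11: 4  (read a: 3→4)

The earliest repeat is at step j = 3: A is in 2, which it already visited at step i = 1.
The DFA has 8 states, so the proof of the pumping lemma guarantees a repeated state among the first 8+1 visited; the segment between the two visits is the pumpable y.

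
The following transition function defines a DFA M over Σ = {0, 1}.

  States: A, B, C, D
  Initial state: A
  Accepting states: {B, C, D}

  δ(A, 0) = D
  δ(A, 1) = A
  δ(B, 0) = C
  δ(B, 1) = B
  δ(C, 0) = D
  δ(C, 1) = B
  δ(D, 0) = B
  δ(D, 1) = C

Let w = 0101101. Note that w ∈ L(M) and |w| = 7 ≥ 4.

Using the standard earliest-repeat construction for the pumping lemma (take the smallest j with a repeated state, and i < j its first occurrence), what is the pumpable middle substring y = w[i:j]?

State sequence: A -0-> D -1-> C -0-> D -1-> C -1-> B -0-> C -1-> B
First repeat at step 3: D was already visited.

So i = 1, j = 3, giving x = w[0:1] = 0, y = w[1:3] = 10, z = w[3:7] = 1101.
Check: |xy| = 3 ≤ 4 and |y| = 2 ≥ 1. Reading y takes M from D back to D, so every xyⁱz is accepted.
Pumping length from the standard proof: p = 4 (the number of states). The repeated state found above gives |xy| = j ≤ 4 and |y| = j − i ≥ 1.

10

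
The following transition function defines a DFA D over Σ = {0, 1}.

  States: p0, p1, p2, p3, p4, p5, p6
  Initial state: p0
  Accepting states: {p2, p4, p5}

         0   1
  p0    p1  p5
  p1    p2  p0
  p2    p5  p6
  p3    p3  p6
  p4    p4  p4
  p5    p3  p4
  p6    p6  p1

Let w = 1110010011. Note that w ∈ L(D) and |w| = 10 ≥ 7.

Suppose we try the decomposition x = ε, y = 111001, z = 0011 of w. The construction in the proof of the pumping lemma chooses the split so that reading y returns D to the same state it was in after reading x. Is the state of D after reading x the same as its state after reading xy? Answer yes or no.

no

State sequence: p0 -1-> p5 -1-> p4 -1-> p4 -0-> p4 -0-> p4 -1-> p4

After x (step 0): p0. After xy (step 6): p4.
They differ (p0 ≠ p4), so y is not a cycle from the state after x; this split is not the one the pumping-lemma construction produces, and pumping y need not keep the string in L(D).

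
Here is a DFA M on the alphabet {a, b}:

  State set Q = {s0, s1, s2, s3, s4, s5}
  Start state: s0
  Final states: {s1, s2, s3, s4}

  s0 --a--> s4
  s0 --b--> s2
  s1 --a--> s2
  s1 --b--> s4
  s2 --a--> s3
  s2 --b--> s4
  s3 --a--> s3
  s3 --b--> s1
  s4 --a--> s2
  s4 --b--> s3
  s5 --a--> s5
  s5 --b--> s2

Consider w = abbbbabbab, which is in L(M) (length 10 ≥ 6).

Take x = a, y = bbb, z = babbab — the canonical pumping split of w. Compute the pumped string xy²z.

xy^2z = a·bbb·bbb·babbab = abbbbbbbabbab.
Reading y = bbb takes M from s4 back to s4, so after x·y·y the machine is still in s4, and z then leads to the accepting state s4. Hence abbbbbbbabbab ∈ L(M).

abbbbbbbabbab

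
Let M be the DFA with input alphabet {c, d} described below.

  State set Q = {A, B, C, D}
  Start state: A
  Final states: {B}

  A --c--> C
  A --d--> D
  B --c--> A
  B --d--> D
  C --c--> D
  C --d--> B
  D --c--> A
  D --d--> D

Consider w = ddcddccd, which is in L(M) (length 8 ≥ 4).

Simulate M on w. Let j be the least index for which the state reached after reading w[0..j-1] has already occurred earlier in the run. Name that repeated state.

State sequence: A -d-> D -d-> D -c-> A -d-> D -d-> D -c-> A -c-> C -d-> B
First repeat at step 2: D was already visited.

The earliest repeat is at step j = 2: M is in D, which it already visited at step i = 1.
The DFA has 4 states, so the proof of the pumping lemma guarantees a repeated state among the first 4+1 visited; the segment between the two visits is the pumpable y.

D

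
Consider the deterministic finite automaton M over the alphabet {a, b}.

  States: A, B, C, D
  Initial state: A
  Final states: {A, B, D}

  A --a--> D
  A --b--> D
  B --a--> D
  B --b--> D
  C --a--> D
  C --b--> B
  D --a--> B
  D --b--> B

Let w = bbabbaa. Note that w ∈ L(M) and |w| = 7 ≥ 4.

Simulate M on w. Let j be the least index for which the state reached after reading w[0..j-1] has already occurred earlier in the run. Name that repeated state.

Run of M on w = b b a b b a a:
  step 0: A  (start)
  step 1: D  (read b: A→D)
  step 2: B  (read b: D→B)
  step 3: D  (read a: B→D)   ← first repeat (D seen earlier)
  step 4: B  (read b: D→B)
  step 5: D  (read b: B→D)
  step 6: B  (read a: D→B)
  step 7: D  (read a: B→D)

The earliest repeat is at step j = 3: M is in D, which it already visited at step i = 1.

D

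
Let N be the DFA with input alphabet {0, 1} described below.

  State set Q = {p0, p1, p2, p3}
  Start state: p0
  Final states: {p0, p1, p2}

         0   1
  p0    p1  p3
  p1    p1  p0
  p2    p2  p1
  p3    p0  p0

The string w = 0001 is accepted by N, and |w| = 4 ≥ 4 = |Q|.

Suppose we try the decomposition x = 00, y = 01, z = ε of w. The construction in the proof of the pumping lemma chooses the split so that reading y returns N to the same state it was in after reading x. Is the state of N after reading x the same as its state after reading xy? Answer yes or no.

no

State sequence: p0 -0-> p1 -0-> p1 -0-> p1 -1-> p0

After x (step 2): p1. After xy (step 4): p0.
They differ (p1 ≠ p0), so y is not a cycle from the state after x; this split is not the one the pumping-lemma construction produces, and pumping y need not keep the string in L(N).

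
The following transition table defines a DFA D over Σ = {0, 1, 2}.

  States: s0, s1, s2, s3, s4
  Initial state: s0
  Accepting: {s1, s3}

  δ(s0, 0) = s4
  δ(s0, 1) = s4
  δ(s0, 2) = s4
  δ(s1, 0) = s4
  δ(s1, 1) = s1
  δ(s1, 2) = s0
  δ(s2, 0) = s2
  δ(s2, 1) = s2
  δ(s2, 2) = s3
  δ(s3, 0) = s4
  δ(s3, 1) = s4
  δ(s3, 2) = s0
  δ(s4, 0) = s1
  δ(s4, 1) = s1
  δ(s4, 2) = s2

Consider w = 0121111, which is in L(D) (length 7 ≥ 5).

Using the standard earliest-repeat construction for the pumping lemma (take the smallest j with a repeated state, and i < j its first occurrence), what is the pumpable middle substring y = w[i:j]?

012

Run of D on w = 0 1 2 1 1 1 1:
  step 0: s0  (start)
  step 1: s4  (read 0: s0→s4)
  step 2: s1  (read 1: s4→s1)
  step 3: s0  (read 2: s1→s0)   ← first repeat (s0 seen earlier)
  step 4: s4  (read 1: s0→s4)
  step 5: s1  (read 1: s4→s1)
  step 6: s1  (read 1: s1→s1)
  step 7: s1  (read 1: s1→s1)

So i = 0, j = 3, giving x = w[0:0] = ε, y = w[0:3] = 012, z = w[3:7] = 1111.
Check: |xy| = 3 ≤ 5 and |y| = 3 ≥ 1. Reading y takes D from s0 back to s0, so every xyⁱz is accepted.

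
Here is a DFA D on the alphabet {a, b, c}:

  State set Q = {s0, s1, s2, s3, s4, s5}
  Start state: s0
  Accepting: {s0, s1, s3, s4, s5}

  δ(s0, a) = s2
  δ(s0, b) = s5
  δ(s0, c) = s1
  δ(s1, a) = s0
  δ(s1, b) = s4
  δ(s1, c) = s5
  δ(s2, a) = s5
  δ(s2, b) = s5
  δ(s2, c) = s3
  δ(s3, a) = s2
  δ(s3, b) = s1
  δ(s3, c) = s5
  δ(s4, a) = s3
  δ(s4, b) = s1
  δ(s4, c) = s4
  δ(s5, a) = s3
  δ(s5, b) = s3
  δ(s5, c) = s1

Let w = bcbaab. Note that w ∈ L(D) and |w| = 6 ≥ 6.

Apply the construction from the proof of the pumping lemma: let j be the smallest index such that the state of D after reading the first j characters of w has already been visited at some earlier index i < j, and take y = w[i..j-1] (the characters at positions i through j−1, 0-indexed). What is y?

cbaab

State sequence: s0 -b-> s5 -c-> s1 -b-> s4 -a-> s3 -a-> s2 -b-> s5
First repeat at step 6: s5 was already visited.

So i = 1, j = 6, giving x = w[0:1] = b, y = w[1:6] = cbaab, z = w[6:6] = ε.
Check: |xy| = 6 ≤ 6 and |y| = 5 ≥ 1. Reading y takes D from s5 back to s5, so every xyⁱz is accepted.
The DFA has 6 states, so the proof of the pumping lemma guarantees a repeated state among the first 6+1 visited; the segment between the two visits is the pumpable y.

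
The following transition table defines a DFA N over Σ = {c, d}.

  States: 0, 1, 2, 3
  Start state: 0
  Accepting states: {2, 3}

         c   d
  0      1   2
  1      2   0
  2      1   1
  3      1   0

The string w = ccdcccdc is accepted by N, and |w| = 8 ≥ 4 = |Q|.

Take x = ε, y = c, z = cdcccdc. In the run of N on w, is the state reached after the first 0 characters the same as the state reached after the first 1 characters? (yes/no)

State sequence: 0 -c-> 1

After x (step 0): 0. After xy (step 1): 1.
They differ (0 ≠ 1), so y is not a cycle from the state after x; this split is not the one the pumping-lemma construction produces, and pumping y need not keep the string in L(N).

no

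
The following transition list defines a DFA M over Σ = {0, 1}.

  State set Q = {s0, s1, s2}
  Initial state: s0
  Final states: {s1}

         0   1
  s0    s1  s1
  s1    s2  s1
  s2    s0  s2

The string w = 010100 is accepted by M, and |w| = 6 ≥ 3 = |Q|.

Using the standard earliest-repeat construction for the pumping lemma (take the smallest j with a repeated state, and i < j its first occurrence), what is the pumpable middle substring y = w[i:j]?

1

Run of M on w = 0 1 0 1 0 0:
  step 0: s0  (start)
  step 1: s1  (read 0: s0→s1)
  step 2: s1  (read 1: s1→s1)   ← first repeat (s1 seen earlier)
  step 3: s2  (read 0: s1→s2)
  step 4: s2  (read 1: s2→s2)
  step 5: s0  (read 0: s2→s0)
  step 6: s1  (read 0: s0→s1)

So i = 1, j = 2, giving x = w[0:1] = 0, y = w[1:2] = 1, z = w[2:6] = 0100.
Check: |xy| = 2 ≤ 3 and |y| = 1 ≥ 1. Reading y takes M from s1 back to s1, so every xyⁱz is accepted.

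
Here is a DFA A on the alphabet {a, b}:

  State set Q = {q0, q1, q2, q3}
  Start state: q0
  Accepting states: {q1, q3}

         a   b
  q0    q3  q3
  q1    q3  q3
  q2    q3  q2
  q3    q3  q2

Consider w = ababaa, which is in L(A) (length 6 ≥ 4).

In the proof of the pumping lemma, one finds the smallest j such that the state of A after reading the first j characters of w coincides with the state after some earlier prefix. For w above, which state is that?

q3

Run of A on w = a b a b a a:
  step 0: q0  (start)
  step 1: q3  (read a: q0→q3)
  step 2: q2  (read b: q3→q2)
  step 3: q3  (read a: q2→q3)   ← first repeat (q3 seen earlier)
  step 4: q2  (read b: q3→q2)
  step 5: q3  (read a: q2→q3)
  step 6: q3  (read a: q3→q3)

The earliest repeat is at step j = 3: A is in q3, which it already visited at step i = 1.
Since A has 4 states, any run of length ≥ 4 visits 4+1 states, so by pigeonhole some state repeats within the first 4 steps — that repeat gives the pumpable loop.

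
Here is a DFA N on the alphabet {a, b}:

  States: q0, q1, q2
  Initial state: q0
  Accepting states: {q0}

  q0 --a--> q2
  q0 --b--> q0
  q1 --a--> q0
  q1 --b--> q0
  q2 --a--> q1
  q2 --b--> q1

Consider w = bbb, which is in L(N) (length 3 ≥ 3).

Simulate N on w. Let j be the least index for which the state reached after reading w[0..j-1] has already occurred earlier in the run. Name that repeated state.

q0

State sequence: q0 -b-> q0 -b-> q0 -b-> q0
First repeat at step 1: q0 was already visited.

The earliest repeat is at step j = 1: N is in q0, which it already visited at step i = 0.
With |Q| = 3, pigeonhole forces a state repeat no later than step 3; the substring read between the first and second visits to that state can be pumped.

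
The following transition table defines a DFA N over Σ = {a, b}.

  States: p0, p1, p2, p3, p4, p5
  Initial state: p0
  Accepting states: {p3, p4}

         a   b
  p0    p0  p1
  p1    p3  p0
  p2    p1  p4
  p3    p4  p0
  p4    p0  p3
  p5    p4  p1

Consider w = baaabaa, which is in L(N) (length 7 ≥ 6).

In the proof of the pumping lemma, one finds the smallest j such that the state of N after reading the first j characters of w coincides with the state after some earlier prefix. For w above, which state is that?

p0

Run of N on w = b a a a b a a:
  step 0: p0  (start)
  step 1: p1  (read b: p0→p1)
  step 2: p3  (read a: p1→p3)
  step 3: p4  (read a: p3→p4)
  step 4: p0  (read a: p4→p0)   ← first repeat (p0 seen earlier)
  step 5: p1  (read b: p0→p1)
  step 6: p3  (read a: p1→p3)
  step 7: p4  (read a: p3→p4)

The earliest repeat is at step j = 4: N is in p0, which it already visited at step i = 0.
The DFA has 6 states, so the proof of the pumping lemma guarantees a repeated state among the first 6+1 visited; the segment between the two visits is the pumpable y.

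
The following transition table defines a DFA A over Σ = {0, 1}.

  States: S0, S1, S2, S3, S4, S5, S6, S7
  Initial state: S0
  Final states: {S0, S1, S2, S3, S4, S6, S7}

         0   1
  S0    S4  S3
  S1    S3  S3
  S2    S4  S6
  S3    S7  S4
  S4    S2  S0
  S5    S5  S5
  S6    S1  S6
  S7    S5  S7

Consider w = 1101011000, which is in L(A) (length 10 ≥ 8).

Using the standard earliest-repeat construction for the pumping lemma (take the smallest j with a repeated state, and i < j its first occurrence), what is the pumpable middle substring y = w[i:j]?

State sequence: S0 -1-> S3 -1-> S4 -0-> S2 -1-> S6 -0-> S1 -1-> S3 -1-> S4 -0-> S2 -0-> S4 -0-> S2
First repeat at step 6: S3 was already visited.

So i = 1, j = 6, giving x = w[0:1] = 1, y = w[1:6] = 10101, z = w[6:10] = 1000.
Check: |xy| = 6 ≤ 8 and |y| = 5 ≥ 1. Reading y takes A from S3 back to S3, so every xyⁱz is accepted.

10101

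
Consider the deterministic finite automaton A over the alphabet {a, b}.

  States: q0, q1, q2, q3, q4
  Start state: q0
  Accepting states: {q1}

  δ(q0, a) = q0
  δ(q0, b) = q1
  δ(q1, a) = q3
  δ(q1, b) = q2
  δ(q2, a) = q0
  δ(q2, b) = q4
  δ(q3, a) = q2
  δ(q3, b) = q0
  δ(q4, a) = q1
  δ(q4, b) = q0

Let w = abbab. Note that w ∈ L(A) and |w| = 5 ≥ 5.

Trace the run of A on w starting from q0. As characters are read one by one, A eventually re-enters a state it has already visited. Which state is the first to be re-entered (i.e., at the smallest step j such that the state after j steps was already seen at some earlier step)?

State sequence: q0 -a-> q0 -b-> q1 -b-> q2 -a-> q0 -b-> q1
First repeat at step 1: q0 was already visited.

The earliest repeat is at step j = 1: A is in q0, which it already visited at step i = 0.
Since A has 5 states, any run of length ≥ 5 visits 5+1 states, so by pigeonhole some state repeats within the first 5 steps — that repeat gives the pumpable loop.

q0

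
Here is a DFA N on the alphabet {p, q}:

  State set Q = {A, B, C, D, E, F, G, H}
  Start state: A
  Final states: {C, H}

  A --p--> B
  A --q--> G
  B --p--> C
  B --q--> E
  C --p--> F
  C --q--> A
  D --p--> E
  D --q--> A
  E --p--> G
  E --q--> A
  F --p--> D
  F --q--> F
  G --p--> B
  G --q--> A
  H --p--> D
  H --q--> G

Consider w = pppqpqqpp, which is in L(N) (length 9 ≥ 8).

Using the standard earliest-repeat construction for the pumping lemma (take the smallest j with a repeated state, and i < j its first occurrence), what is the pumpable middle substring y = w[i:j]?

q

Run of N on w = p p p q p q q p p:
  step 0: A  (start)
  step 1: B  (read p: A→B)
  step 2: C  (read p: B→C)
  step 3: F  (read p: C→F)
  step 4: F  (read q: F→F)   ← first repeat (F seen earlier)
  step 5: D  (read p: F→D)
  step 6: A  (read q: D→A)
  step 7: G  (read q: A→G)
  step 8: B  (read p: G→B)
  step 9: C  (read p: B→C)

So i = 3, j = 4, giving x = w[0:3] = ppp, y = w[3:4] = q, z = w[4:9] = pqqpp.
Check: |xy| = 4 ≤ 8 and |y| = 1 ≥ 1. Reading y takes N from F back to F, so every xyⁱz is accepted.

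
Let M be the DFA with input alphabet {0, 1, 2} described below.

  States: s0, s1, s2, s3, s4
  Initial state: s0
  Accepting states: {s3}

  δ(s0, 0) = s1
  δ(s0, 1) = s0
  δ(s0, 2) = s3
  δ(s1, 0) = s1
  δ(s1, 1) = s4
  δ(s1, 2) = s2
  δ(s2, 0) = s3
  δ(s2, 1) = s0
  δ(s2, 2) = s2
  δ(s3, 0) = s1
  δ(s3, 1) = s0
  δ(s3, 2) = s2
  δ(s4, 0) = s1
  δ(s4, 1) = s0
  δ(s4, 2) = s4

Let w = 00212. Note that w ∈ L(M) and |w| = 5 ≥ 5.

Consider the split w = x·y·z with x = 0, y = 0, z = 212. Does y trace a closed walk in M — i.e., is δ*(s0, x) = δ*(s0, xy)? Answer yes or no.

Run of M on the first 2 characters of w = 0 0:
  step 0: s0  (start)
  step 1: s1  (read 0: s0→s1)
  step 2: s1  (read 0: s1→s1)

After x (step 1): s1. After xy (step 2): s1.
They match, so y = 0 drives M around a cycle from s1 back to itself; pumping y any number of times keeps M in s1 before reading z, and xyⁱz ∈ L(M) for every i ≥ 0.

yes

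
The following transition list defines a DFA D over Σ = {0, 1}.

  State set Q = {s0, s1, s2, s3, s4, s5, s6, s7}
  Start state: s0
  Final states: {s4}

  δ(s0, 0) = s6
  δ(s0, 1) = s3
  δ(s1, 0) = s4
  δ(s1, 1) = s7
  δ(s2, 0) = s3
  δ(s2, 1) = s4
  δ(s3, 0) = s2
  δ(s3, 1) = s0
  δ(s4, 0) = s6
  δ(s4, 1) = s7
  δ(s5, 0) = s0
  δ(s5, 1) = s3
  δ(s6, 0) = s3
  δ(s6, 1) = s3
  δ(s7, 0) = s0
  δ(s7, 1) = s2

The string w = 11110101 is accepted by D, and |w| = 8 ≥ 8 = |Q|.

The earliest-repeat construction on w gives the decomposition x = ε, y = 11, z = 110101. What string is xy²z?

xy^2z = ε·11·11·110101 = 1111110101.
Reading y = 11 takes D from s0 back to s0, so after x·y·y the machine is still in s0, and z then leads to the accepting state s4. Hence 1111110101 ∈ L(D).

1111110101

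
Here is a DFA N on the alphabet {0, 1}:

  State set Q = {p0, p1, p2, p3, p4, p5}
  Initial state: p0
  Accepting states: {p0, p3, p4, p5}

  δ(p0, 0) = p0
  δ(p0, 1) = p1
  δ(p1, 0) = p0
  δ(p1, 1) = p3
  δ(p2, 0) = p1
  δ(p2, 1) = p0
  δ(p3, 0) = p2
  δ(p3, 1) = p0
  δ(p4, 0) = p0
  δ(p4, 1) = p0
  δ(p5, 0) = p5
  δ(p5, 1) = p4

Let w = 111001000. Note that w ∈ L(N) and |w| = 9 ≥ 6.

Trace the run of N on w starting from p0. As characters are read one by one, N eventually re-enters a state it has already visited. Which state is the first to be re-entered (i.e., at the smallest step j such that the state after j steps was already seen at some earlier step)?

p0

State sequence: p0 -1-> p1 -1-> p3 -1-> p0 -0-> p0 -0-> p0 -1-> p1 -0-> p0 -0-> p0 -0-> p0
First repeat at step 3: p0 was already visited.

The earliest repeat is at step j = 3: N is in p0, which it already visited at step i = 0.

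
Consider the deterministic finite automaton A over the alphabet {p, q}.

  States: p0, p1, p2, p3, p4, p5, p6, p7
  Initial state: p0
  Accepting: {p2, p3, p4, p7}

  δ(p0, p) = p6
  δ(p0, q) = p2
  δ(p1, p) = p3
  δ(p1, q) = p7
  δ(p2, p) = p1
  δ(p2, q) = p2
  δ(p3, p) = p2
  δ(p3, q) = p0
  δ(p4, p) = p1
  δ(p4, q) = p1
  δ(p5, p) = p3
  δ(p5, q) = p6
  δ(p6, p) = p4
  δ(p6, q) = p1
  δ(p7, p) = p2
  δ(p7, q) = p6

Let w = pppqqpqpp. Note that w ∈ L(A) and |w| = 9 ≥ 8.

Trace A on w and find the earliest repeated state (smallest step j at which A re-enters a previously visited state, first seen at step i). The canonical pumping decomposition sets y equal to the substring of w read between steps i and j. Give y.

ppqq

Run of A on w = p p p q q p q p p:
  step 0: p0  (start)
  step 1: p6  (read p: p0→p6)
  step 2: p4  (read p: p6→p4)
  step 3: p1  (read p: p4→p1)
  step 4: p7  (read q: p1→p7)
  step 5: p6  (read q: p7→p6)   ← first repeat (p6 seen earlier)
  step 6: p4  (read p: p6→p4)
  step 7: p1  (read q: p4→p1)
  step 8: p3  (read p: p1→p3)
  step 9: p2  (read p: p3→p2)

So i = 1, j = 5, giving x = w[0:1] = p, y = w[1:5] = ppqq, z = w[5:9] = pqpp.
Check: |xy| = 5 ≤ 8 and |y| = 4 ≥ 1. Reading y takes A from p6 back to p6, so every xyⁱz is accepted.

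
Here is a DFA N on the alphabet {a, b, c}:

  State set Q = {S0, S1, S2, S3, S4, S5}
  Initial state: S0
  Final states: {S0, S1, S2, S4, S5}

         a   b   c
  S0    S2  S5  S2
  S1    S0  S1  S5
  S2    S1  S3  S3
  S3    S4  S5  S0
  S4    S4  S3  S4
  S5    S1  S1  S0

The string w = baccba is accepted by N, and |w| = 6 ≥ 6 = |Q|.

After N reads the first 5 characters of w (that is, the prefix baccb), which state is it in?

S5

Run of N on the first 5 characters of w = b a c c b:
  step 0: S0  (start)
  step 1: S5  (read b: S0→S5)
  step 2: S1  (read a: S5→S1)
  step 3: S5  (read c: S1→S5)
  step 4: S0  (read c: S5→S0)
  step 5: S5  (read b: S0→S5)

After reading 5 characters, N is in state S5.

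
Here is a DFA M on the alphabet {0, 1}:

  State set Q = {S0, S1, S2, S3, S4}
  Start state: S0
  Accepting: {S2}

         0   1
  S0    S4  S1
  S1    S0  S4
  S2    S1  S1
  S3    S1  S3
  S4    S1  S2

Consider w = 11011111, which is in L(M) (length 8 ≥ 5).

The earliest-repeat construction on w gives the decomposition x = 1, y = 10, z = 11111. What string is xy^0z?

xy⁰z = xz = 1·11111 = 111111.
Reading y = 10 takes M from S1 back to S1, so after x the machine is still in S1, and z then leads to the accepting state S2. Hence 111111 ∈ L(M).

111111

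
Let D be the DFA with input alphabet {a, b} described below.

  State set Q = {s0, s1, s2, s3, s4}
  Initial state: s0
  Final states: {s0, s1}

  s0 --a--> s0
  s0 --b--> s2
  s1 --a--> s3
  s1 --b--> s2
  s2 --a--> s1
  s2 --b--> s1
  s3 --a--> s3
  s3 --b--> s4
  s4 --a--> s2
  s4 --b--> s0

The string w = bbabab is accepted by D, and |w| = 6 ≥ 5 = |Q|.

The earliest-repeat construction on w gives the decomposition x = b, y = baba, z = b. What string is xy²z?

xy^2z = b·baba·baba·b = bbabababab.
Reading y = baba takes D from s2 back to s2, so after x·y·y the machine is still in s2, and z then leads to the accepting state s1. Hence bbabababab ∈ L(D).

bbabababab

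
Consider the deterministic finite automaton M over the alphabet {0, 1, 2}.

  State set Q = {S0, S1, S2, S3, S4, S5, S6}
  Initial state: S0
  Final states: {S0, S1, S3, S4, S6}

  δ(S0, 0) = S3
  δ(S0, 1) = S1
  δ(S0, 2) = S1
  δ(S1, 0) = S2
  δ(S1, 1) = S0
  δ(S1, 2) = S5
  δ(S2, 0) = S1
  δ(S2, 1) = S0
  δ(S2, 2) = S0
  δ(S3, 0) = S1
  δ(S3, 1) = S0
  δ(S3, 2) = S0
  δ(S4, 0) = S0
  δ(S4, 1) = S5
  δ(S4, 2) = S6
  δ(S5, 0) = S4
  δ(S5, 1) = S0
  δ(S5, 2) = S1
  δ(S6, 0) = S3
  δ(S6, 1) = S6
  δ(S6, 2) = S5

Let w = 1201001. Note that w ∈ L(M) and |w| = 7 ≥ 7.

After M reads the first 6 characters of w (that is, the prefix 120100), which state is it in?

Run of M on the first 6 characters of w = 1 2 0 1 0 0:
  step 0: S0  (start)
  step 1: S1  (read 1: S0→S1)
  step 2: S5  (read 2: S1→S5)
  step 3: S4  (read 0: S5→S4)
  step 4: S5  (read 1: S4→S5)
  step 5: S4  (read 0: S5→S4)
  step 6: S0  (read 0: S4→S0)

After reading 6 characters, M is in state S0.

S0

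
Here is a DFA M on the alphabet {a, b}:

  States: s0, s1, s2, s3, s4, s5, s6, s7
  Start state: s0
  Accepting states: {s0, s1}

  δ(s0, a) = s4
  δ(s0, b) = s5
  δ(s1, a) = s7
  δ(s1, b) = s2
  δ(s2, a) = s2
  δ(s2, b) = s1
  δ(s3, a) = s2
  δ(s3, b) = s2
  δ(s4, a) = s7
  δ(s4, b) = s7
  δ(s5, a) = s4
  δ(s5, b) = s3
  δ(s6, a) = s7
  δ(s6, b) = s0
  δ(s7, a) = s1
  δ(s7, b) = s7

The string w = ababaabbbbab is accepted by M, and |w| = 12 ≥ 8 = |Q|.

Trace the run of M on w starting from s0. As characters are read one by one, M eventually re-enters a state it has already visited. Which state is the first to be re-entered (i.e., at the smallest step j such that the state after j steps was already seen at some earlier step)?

s2

Run of M on w = a b a b a a b b b b a b:
  step 0: s0  (start)
  step 1: s4  (read a: s0→s4)
  step 2: s7  (read b: s4→s7)
  step 3: s1  (read a: s7→s1)
  step 4: s2  (read b: s1→s2)
  step 5: s2  (read a: s2→s2)   ← first repeat (s2 seen earlier)
  step 6: s2  (read a: s2→s2)
  step 7: s1  (read b: s2→s1)
  step 8: s2  (read b: s1→s2)
  step 9: s1  (read b: s2→s1)
  step 10: s2  (read b: s1→s2)
  step 11: s2  (read a: s2→s2)
  step 12: s1  (read b: s2→s1)

The earliest repeat is at step j = 5: M is in s2, which it already visited at step i = 4.
With |Q| = 8, pigeonhole forces a state repeat no later than step 8; the substring read between the first and second visits to that state can be pumped.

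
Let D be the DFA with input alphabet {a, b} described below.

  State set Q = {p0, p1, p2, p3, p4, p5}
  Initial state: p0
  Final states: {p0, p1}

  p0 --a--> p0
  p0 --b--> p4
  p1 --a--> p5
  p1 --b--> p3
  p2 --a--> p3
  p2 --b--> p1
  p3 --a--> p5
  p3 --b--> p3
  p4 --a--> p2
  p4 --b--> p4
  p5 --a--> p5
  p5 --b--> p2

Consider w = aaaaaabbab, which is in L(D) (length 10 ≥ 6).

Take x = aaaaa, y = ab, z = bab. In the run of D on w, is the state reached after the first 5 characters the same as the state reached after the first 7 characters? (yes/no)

Run of D on the first 7 characters of w = a a a a a a b:
  step 0: p0  (start)
  step 1: p0  (read a: p0→p0)
  step 2: p0  (read a: p0→p0)
  step 3: p0  (read a: p0→p0)
  step 4: p0  (read a: p0→p0)
  step 5: p0  (read a: p0→p0)
  step 6: p0  (read a: p0→p0)
  step 7: p4  (read b: p0→p4)

After x (step 5): p0. After xy (step 7): p4.
They differ (p0 ≠ p4), so y is not a cycle from the state after x; this split is not the one the pumping-lemma construction produces, and pumping y need not keep the string in L(D).

no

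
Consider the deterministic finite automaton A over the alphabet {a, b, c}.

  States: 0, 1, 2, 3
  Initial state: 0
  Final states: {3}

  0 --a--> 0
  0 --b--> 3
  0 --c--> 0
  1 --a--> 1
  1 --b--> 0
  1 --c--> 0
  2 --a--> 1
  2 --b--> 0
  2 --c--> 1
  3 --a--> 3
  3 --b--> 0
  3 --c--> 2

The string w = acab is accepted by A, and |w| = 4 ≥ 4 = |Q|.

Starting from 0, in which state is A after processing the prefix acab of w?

State sequence: 0 -a-> 0 -c-> 0 -a-> 0 -b-> 3

After reading 4 characters, A is in state 3.

3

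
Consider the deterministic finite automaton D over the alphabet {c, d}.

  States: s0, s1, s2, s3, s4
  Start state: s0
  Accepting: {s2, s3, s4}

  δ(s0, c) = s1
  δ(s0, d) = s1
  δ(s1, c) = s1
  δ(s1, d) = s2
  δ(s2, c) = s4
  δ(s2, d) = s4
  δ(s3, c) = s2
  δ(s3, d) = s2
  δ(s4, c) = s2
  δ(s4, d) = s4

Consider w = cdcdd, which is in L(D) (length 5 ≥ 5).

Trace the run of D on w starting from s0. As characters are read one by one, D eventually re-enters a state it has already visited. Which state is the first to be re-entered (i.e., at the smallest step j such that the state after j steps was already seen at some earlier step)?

State sequence: s0 -c-> s1 -d-> s2 -c-> s4 -d-> s4 -d-> s4
First repeat at step 4: s4 was already visited.

The earliest repeat is at step j = 4: D is in s4, which it already visited at step i = 3.
Since D has 5 states, any run of length ≥ 5 visits 5+1 states, so by pigeonhole some state repeats within the first 5 steps — that repeat gives the pumpable loop.

s4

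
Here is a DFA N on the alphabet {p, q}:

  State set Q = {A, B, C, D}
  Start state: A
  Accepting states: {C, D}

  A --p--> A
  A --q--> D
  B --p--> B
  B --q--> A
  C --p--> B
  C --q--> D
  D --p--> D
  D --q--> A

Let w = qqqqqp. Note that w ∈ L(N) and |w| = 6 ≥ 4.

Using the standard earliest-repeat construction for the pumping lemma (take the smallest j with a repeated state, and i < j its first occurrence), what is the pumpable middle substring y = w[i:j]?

qq

Run of N on w = q q q q q p:
  step 0: A  (start)
  step 1: D  (read q: A→D)
  step 2: A  (read q: D→A)   ← first repeat (A seen earlier)
  step 3: D  (read q: A→D)
  step 4: A  (read q: D→A)
  step 5: D  (read q: A→D)
  step 6: D  (read p: D→D)

So i = 0, j = 2, giving x = w[0:0] = ε, y = w[0:2] = qq, z = w[2:6] = qqqp.
Check: |xy| = 2 ≤ 4 and |y| = 2 ≥ 1. Reading y takes N from A back to A, so every xyⁱz is accepted.
The DFA has 4 states, so the proof of the pumping lemma guarantees a repeated state among the first 4+1 visited; the segment between the two visits is the pumpable y.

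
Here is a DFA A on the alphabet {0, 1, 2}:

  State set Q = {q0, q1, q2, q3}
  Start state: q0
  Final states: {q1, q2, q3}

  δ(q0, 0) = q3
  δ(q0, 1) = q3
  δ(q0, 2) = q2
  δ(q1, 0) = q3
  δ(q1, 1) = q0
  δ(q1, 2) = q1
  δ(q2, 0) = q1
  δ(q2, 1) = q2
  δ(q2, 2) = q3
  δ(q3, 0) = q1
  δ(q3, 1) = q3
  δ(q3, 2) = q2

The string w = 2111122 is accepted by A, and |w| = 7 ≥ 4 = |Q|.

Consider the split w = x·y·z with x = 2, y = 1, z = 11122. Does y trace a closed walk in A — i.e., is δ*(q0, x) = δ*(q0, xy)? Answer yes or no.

yes

Run of A on the first 2 characters of w = 2 1:
  step 0: q0  (start)
  step 1: q2  (read 2: q0→q2)
  step 2: q2  (read 1: q2→q2)

After x (step 1): q2. After xy (step 2): q2.
They match, so y = 1 drives A around a cycle from q2 back to itself; pumping y any number of times keeps A in q2 before reading z, and xyⁱz ∈ L(A) for every i ≥ 0.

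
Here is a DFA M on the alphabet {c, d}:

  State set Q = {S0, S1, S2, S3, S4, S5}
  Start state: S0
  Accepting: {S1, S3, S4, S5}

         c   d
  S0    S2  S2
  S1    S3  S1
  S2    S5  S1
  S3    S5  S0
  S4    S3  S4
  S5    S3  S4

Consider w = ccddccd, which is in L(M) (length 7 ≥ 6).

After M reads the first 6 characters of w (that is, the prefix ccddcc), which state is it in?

State sequence: S0 -c-> S2 -c-> S5 -d-> S4 -d-> S4 -c-> S3 -c-> S5

After reading 6 characters, M is in state S5.

S5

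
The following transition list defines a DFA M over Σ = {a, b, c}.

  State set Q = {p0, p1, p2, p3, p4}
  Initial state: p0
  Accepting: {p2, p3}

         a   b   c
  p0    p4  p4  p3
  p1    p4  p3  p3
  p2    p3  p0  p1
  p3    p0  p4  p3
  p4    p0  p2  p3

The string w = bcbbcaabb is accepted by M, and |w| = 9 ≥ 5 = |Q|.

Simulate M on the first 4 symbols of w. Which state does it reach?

p2

Run of M on the first 4 characters of w = b c b b:
  step 0: p0  (start)
  step 1: p4  (read b: p0→p4)
  step 2: p3  (read c: p4→p3)
  step 3: p4  (read b: p3→p4)
  step 4: p2  (read b: p4→p2)

After reading 4 characters, M is in state p2.
(This kind of state-tracing is the core of the pumping-lemma construction: with 5 states, pigeonhole forces a repeat within the first 5 steps.)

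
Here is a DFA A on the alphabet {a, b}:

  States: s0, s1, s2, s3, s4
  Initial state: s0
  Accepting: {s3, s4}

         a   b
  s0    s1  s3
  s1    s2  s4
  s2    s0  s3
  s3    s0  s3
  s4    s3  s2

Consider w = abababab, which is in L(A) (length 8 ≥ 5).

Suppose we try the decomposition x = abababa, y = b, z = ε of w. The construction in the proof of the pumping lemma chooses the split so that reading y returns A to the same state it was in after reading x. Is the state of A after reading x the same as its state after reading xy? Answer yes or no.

State sequence: s0 -a-> s1 -b-> s4 -a-> s3 -b-> s3 -a-> s0 -b-> s3 -a-> s0 -b-> s3

After x (step 7): s0. After xy (step 8): s3.
They differ (s0 ≠ s3), so y is not a cycle from the state after x; this split is not the one the pumping-lemma construction produces, and pumping y need not keep the string in L(A).

no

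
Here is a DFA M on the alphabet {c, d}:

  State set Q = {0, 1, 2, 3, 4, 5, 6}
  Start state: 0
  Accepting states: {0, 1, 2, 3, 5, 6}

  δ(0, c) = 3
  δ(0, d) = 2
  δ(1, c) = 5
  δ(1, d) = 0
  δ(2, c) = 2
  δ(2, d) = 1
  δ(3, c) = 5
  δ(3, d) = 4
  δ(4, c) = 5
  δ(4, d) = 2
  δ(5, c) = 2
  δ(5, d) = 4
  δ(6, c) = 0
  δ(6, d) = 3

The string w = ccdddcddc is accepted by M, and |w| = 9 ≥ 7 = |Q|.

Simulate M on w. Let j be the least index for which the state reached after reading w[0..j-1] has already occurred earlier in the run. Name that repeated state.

5

State sequence: 0 -c-> 3 -c-> 5 -d-> 4 -d-> 2 -d-> 1 -c-> 5 -d-> 4 -d-> 2 -c-> 2
First repeat at step 6: 5 was already visited.

The earliest repeat is at step j = 6: M is in 5, which it already visited at step i = 2.
The DFA has 7 states, so the proof of the pumping lemma guarantees a repeated state among the first 7+1 visited; the segment between the two visits is the pumpable y.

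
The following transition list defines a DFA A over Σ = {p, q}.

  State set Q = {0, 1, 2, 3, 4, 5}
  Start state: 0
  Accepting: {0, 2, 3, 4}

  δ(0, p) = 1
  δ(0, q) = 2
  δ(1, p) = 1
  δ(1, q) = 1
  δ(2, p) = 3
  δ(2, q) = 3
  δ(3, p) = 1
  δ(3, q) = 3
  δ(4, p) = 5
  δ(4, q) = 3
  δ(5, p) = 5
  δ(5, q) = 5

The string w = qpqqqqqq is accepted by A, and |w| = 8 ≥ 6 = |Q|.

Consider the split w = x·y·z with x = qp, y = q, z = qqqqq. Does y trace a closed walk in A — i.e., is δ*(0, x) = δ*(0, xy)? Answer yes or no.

State sequence: 0 -q-> 2 -p-> 3 -q-> 3

After x (step 2): 3. After xy (step 3): 3.
They match, so y = q drives A around a cycle from 3 back to itself; pumping y any number of times keeps A in 3 before reading z, and xyⁱz ∈ L(A) for every i ≥ 0.

yes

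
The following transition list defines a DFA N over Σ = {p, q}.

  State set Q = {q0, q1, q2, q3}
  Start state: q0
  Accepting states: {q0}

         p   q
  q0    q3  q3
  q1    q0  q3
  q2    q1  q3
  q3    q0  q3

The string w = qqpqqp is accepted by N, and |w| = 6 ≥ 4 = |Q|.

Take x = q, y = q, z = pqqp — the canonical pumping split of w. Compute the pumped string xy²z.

qqqpqqp

xy^2z = q·q·q·pqqp = qqqpqqp.
Reading y = q takes N from q3 back to q3, so after x·y·y the machine is still in q3, and z then leads to the accepting state q0. Hence qqqpqqp ∈ L(N).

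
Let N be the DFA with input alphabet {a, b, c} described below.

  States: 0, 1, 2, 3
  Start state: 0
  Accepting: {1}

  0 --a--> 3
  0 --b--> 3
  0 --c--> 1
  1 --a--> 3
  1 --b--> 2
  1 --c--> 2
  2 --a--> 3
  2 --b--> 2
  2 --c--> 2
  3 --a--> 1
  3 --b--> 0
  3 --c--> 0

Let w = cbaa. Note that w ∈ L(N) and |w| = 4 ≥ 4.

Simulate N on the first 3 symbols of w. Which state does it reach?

3

Run of N on the first 3 characters of w = c b a:
  step 0: 0  (start)
  step 1: 1  (read c: 0→1)
  step 2: 2  (read b: 1→2)
  step 3: 3  (read a: 2→3)

After reading 3 characters, N is in state 3.
(This kind of state-tracing is the core of the pumping-lemma construction: with 4 states, pigeonhole forces a repeat within the first 4 steps.)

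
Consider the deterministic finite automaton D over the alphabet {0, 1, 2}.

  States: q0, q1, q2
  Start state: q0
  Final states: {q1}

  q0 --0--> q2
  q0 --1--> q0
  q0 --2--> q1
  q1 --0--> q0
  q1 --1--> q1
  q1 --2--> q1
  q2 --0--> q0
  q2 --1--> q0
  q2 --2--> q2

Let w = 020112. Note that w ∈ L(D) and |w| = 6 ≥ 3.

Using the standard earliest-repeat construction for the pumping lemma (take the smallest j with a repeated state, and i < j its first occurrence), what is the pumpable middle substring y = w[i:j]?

Run of D on w = 0 2 0 1 1 2:
  step 0: q0  (start)
  step 1: q2  (read 0: q0→q2)
  step 2: q2  (read 2: q2→q2)   ← first repeat (q2 seen earlier)
  step 3: q0  (read 0: q2→q0)
  step 4: q0  (read 1: q0→q0)
  step 5: q0  (read 1: q0→q0)
  step 6: q1  (read 2: q0→q1)

So i = 1, j = 2, giving x = w[0:1] = 0, y = w[1:2] = 2, z = w[2:6] = 0112.
Check: |xy| = 2 ≤ 3 and |y| = 1 ≥ 1. Reading y takes D from q2 back to q2, so every xyⁱz is accepted.
Pumping length from the standard proof: p = 3 (the number of states). The repeated state found above gives |xy| = j ≤ 3 and |y| = j − i ≥ 1.

2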